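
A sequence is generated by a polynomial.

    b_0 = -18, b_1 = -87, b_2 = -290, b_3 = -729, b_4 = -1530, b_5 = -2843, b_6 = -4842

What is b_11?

-32897

First differences: -69, -203, -439, -801, -1313, -1999
Second differences: -134, -236, -362, -512, -686
Third differences: -102, -126, -150, -174
Fourth differences: -24, -24, -24
Constant fourth difference = -24, so extend:
-174 − 24 = -198;  -686 − 198 = -884;  -1999 − 884 = -2883;  -4842 − 2883 = -7725
-198 − 24 = -222;  -884 − 222 = -1106;  -2883 − 1106 = -3989;  -7725 − 3989 = -11714
-222 − 24 = -246;  -1106 − 246 = -1352;  -3989 − 1352 = -5341;  -11714 − 5341 = -17055
-246 − 24 = -270;  -1352 − 270 = -1622;  -5341 − 1622 = -6963;  -17055 − 6963 = -24018
-270 − 24 = -294;  -1622 − 294 = -1916;  -6963 − 1916 = -8879;  -24018 − 8879 = -32897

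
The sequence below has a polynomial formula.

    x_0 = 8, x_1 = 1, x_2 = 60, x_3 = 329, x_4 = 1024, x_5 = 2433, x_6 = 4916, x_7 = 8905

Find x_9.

First differences: -7, 59, 269, 695, 1409, 2483, 3989
Second differences: 66, 210, 426, 714, 1074, 1506
Third differences: 144, 216, 288, 360, 432
Fourth differences: 72, 72, 72, 72
The fourth differences are constant (72).
432 + 72 = 504;  1506 + 504 = 2010;  3989 + 2010 = 5999;  8905 + 5999 = 14904
504 + 72 = 576;  2010 + 576 = 2586;  5999 + 2586 = 8585;  14904 + 8585 = 23489

23489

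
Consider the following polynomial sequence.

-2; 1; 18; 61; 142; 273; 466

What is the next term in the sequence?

733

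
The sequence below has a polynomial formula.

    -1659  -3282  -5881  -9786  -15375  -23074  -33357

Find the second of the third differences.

-378

D1: -1623, -2599, -3905, -5589, -7699, -10283
D2: -976, -1306, -1684, -2110, -2584
D3: -330, -378, -426, -474
D4: -48, -48, -48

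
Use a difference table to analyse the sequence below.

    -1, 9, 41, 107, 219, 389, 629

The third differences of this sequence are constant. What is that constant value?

12

D1: 10, 32, 66, 112, 170, 240
D2: 22, 34, 46, 58, 70
D3: 12, 12, 12, 12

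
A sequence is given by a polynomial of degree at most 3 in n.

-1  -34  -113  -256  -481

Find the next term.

-806

First differences: -33 , -79 , -143 , -225
Second differences: -46 , -64 , -82
Third differences: -18 , -18
Constant third difference = -18, so extend:
-82 − 18 = -100;  -225 − 100 = -325;  -481 − 325 = -806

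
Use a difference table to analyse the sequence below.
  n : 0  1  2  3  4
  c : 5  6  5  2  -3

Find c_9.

D1: 1, -1, -3, -5
D2: -2, -2, -2
Second differences constant at -2.
-5 − 2 = -7;  -3 − 7 = -10
-7 − 2 = -9;  -10 − 9 = -19
-9 − 2 = -11;  -19 − 11 = -30
-11 − 2 = -13;  -30 − 13 = -43
-13 − 2 = -15;  -43 − 15 = -58

-58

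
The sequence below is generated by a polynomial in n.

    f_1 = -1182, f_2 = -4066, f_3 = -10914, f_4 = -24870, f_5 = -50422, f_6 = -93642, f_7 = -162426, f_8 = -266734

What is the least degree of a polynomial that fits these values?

5

Δ: -2884, -6848, -13956, -25552, -43220, -68784, -104308
Δ²: -3964, -7108, -11596, -17668, -25564, -35524
Δ³: -3144, -4488, -6072, -7896, -9960
Δ⁴: -1344, -1584, -1824, -2064
Δ⁵: -240, -240, -240
The fifth differences are constant, so the polynomial has degree 5.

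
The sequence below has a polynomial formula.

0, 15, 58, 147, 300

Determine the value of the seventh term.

870

D1: 15, 43, 89, 153
D2: 28, 46, 64
D3: 18, 18
Third differences constant at 18.
64 + 18 = 82;  153 + 82 = 235;  300 + 235 = 535
82 + 18 = 100;  235 + 100 = 335;  535 + 335 = 870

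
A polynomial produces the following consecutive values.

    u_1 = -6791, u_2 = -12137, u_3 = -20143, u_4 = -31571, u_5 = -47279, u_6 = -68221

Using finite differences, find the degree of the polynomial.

4

D1: -5346, -8006, -11428, -15708, -20942
D2: -2660, -3422, -4280, -5234
D3: -762, -858, -954
D4: -96, -96
The fourth differences are constant, so the polynomial has degree 4.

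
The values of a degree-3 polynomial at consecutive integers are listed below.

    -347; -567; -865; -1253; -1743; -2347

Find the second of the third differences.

D1: -220, -298, -388, -490, -604
D2: -78, -90, -102, -114
D3: -12, -12, -12

-12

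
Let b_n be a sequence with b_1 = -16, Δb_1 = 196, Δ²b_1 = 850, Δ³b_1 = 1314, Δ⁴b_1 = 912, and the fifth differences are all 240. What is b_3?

1226

Build the table forward from the leading diagonal:
D5: 240, 240, 240
D4: 912, 1152, 1392
D3: 1314, 2226, 3378
D2: 850, 2164, 4390
D1: 196, 1046, 3210
b: -16, 180, 1226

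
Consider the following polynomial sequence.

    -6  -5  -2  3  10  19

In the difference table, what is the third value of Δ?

5

D1: 1, 3, 5, 7, 9
D2: 2, 2, 2, 2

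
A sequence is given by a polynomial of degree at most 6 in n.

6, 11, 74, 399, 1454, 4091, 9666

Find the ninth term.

38294

First differences: 5 , 63 , 325 , 1055 , 2637 , 5575
Second differences: 58 , 262 , 730 , 1582 , 2938
Third differences: 204 , 468 , 852 , 1356
Fourth differences: 264 , 384 , 504
Fifth differences: 120 , 120
The fifth differences are constant (120).
504 + 120 = 624;  1356 + 624 = 1980;  2938 + 1980 = 4918;  5575 + 4918 = 10493;  9666 + 10493 = 20159
624 + 120 = 744;  1980 + 744 = 2724;  4918 + 2724 = 7642;  10493 + 7642 = 18135;  20159 + 18135 = 38294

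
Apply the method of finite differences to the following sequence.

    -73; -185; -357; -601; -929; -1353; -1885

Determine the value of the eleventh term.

-5333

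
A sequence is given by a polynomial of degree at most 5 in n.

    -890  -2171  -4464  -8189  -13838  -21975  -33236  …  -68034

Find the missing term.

-48329

Using the first 7 terms:
Δ: -1281  -2293  -3725  -5649  -8137  -11261
Δ²: -1012  -1432  -1924  -2488  -3124
Δ³: -420  -492  -564  -636
Δ⁴: -72  -72  -72
Constant fourth difference = -72.
Extend forward: -636 − 72 = -708;  -3124 − 708 = -3832;  -11261 − 3832 = -15093;  -33236 − 15093 = -48329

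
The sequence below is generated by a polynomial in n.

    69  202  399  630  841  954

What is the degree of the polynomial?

First differences: 133, 197, 231, 211, 113
Second differences: 64, 34, -20, -98
Third differences: -30, -54, -78
Fourth differences: -24, -24
The fourth differences are constant, so the polynomial has degree 4.

4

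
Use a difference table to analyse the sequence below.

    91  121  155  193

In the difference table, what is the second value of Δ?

34

First differences: 30, 34, 38
Second differences: 4, 4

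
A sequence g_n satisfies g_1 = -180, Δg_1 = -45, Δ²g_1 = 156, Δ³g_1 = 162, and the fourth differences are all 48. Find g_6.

3015

Build the table forward from the leading diagonal:
Δ⁴: 48  48  48  48  48  48
Δ³: 162  210  258  306  354  402
Δ²: 156  318  528  786  1092  1446
Δ: -45  111  429  957  1743  2835
g: -180  -225  -114  315  1272  3015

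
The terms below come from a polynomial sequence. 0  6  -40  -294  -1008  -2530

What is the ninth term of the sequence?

First differences: 6 , -46 , -254 , -714 , -1522
Second differences: -52 , -208 , -460 , -808
Third differences: -156 , -252 , -348
Fourth differences: -96 , -96
Constant fourth difference = -96, so extend:
-348 − 96 = -444;  -808 − 444 = -1252;  -1522 − 1252 = -2774;  -2530 − 2774 = -5304
-444 − 96 = -540;  -1252 − 540 = -1792;  -2774 − 1792 = -4566;  -5304 − 4566 = -9870
-540 − 96 = -636;  -1792 − 636 = -2428;  -4566 − 2428 = -6994;  -9870 − 6994 = -16864

-16864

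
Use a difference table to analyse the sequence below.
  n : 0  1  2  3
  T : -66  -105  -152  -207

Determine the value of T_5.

First differences: -39, -47, -55
Second differences: -8, -8
The second differences are constant (-8).
-55 − 8 = -63;  -207 − 63 = -270
-63 − 8 = -71;  -270 − 71 = -341

-341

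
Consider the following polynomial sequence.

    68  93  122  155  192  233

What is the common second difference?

First differences: 25, 29, 33, 37, 41
Second differences: 4, 4, 4, 4

4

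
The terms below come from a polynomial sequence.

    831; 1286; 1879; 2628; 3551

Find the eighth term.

455, 593, 749, 923
138, 156, 174
18, 18
Third differences constant at 18.
174 + 18 = 192;  923 + 192 = 1115;  3551 + 1115 = 4666
192 + 18 = 210;  1115 + 210 = 1325;  4666 + 1325 = 5991
210 + 18 = 228;  1325 + 228 = 1553;  5991 + 1553 = 7544

7544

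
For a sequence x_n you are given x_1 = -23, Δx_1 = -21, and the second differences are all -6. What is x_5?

-143

Build the table forward from the leading diagonal:
D2: -6, -6, -6, -6, -6
D1: -21, -27, -33, -39, -45
x: -23, -44, -71, -104, -143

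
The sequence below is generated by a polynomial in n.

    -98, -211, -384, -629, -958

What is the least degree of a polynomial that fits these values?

First differences: -113, -173, -245, -329
Second differences: -60, -72, -84
Third differences: -12, -12
The third differences are constant, so the polynomial has degree 3.

3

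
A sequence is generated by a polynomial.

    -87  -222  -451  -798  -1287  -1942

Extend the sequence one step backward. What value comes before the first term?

-135  -229  -347  -489  -655
-94  -118  -142  -166
-24  -24  -24
The third differences are constant at -24.
Work back: -94 + 24 = -70;  -135 + 70 = -65;  -87 + 65 = -22

-22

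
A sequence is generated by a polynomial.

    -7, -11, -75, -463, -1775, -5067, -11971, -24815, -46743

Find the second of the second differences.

D1: -4, -64, -388, -1312, -3292, -6904, -12844, -21928
D2: -60, -324, -924, -1980, -3612, -5940, -9084
D3: -264, -600, -1056, -1632, -2328, -3144
D4: -336, -456, -576, -696, -816
D5: -120, -120, -120, -120

-324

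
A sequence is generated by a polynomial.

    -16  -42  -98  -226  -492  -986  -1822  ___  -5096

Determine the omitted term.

-3138

Using the first 7 terms:
Δ: -26, -56, -128, -266, -494, -836
Δ²: -30, -72, -138, -228, -342
Δ³: -42, -66, -90, -114
Δ⁴: -24, -24, -24
Constant fourth difference = -24.
Extend forward: -114 − 24 = -138;  -342 − 138 = -480;  -836 − 480 = -1316;  -1822 − 1316 = -3138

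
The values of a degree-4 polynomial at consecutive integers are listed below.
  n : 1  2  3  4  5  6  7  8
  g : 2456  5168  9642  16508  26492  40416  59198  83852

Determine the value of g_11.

Δ: 2712, 4474, 6866, 9984, 13924, 18782, 24654
Δ²: 1762, 2392, 3118, 3940, 4858, 5872
Δ³: 630, 726, 822, 918, 1014
Δ⁴: 96, 96, 96, 96
The fourth differences are constant (96).
1014 + 96 = 1110;  5872 + 1110 = 6982;  24654 + 6982 = 31636;  83852 + 31636 = 115488
1110 + 96 = 1206;  6982 + 1206 = 8188;  31636 + 8188 = 39824;  115488 + 39824 = 155312
1206 + 96 = 1302;  8188 + 1302 = 9490;  39824 + 9490 = 49314;  155312 + 49314 = 204626

204626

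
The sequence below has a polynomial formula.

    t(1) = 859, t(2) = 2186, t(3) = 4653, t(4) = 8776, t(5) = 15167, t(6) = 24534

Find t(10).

Δ: 1327, 2467, 4123, 6391, 9367
Δ²: 1140, 1656, 2268, 2976
Δ³: 516, 612, 708
Δ⁴: 96, 96
The fourth differences are constant (96).
708 + 96 = 804;  2976 + 804 = 3780;  9367 + 3780 = 13147;  24534 + 13147 = 37681
804 + 96 = 900;  3780 + 900 = 4680;  13147 + 4680 = 17827;  37681 + 17827 = 55508
900 + 96 = 996;  4680 + 996 = 5676;  17827 + 5676 = 23503;  55508 + 23503 = 79011
996 + 96 = 1092;  5676 + 1092 = 6768;  23503 + 6768 = 30271;  79011 + 30271 = 109282

109282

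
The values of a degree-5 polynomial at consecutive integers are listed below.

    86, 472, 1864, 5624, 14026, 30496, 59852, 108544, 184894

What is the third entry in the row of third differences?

Δ: 386, 1392, 3760, 8402, 16470, 29356, 48692, 76350
Δ²: 1006, 2368, 4642, 8068, 12886, 19336, 27658
Δ³: 1362, 2274, 3426, 4818, 6450, 8322
Δ⁴: 912, 1152, 1392, 1632, 1872
Δ⁵: 240, 240, 240, 240

3426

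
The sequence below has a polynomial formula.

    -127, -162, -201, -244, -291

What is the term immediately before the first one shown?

-96

Δ: -35  -39  -43  -47
Δ²: -4  -4  -4
The second differences are constant at -4.
Work back: -35 + 4 = -31;  -127 + 31 = -96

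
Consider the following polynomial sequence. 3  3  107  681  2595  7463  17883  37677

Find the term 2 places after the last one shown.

128235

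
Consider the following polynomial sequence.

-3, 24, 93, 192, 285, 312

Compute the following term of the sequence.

First differences: 27, 69, 99, 93, 27
Second differences: 42, 30, -6, -66
Third differences: -12, -36, -60
Fourth differences: -24, -24
Constant fourth difference = -24, so extend:
-60 − 24 = -84;  -66 − 84 = -150;  27 − 150 = -123;  312 − 123 = 189

189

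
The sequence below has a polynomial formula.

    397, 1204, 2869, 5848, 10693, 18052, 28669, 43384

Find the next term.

807  1665  2979  4845  7359  10617  14715
858  1314  1866  2514  3258  4098
456  552  648  744  840
96  96  96  96
Constant fourth difference = 96, so extend:
840 + 96 = 936;  4098 + 936 = 5034;  14715 + 5034 = 19749;  43384 + 19749 = 63133

63133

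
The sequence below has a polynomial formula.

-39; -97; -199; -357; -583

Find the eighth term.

D1: -58 , -102 , -158 , -226
D2: -44 , -56 , -68
D3: -12 , -12
Constant third difference = -12, so extend:
-68 − 12 = -80;  -226 − 80 = -306;  -583 − 306 = -889
-80 − 12 = -92;  -306 − 92 = -398;  -889 − 398 = -1287
-92 − 12 = -104;  -398 − 104 = -502;  -1287 − 502 = -1789

-1789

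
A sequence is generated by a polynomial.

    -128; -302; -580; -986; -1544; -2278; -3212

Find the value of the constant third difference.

-24

D1: -174, -278, -406, -558, -734, -934
D2: -104, -128, -152, -176, -200
D3: -24, -24, -24, -24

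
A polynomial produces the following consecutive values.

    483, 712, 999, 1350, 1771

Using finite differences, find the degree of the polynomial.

3

229, 287, 351, 421
58, 64, 70
6, 6
The third differences are constant, so the polynomial has degree 3.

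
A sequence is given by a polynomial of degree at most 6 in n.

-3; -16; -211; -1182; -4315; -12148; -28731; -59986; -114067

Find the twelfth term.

D1: -13, -195, -971, -3133, -7833, -16583, -31255, -54081
D2: -182, -776, -2162, -4700, -8750, -14672, -22826
D3: -594, -1386, -2538, -4050, -5922, -8154
D4: -792, -1152, -1512, -1872, -2232
D5: -360, -360, -360, -360
Constant fifth difference = -360, so extend:
-2232 − 360 = -2592;  -8154 − 2592 = -10746;  -22826 − 10746 = -33572;  -54081 − 33572 = -87653;  -114067 − 87653 = -201720
-2592 − 360 = -2952;  -10746 − 2952 = -13698;  -33572 − 13698 = -47270;  -87653 − 47270 = -134923;  -201720 − 134923 = -336643
-2952 − 360 = -3312;  -13698 − 3312 = -17010;  -47270 − 17010 = -64280;  -134923 − 64280 = -199203;  -336643 − 199203 = -535846

-535846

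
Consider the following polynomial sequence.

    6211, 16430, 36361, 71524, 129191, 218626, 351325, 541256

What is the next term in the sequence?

805099

Δ: 10219  19931  35163  57667  89435  132699  189931
Δ²: 9712  15232  22504  31768  43264  57232
Δ³: 5520  7272  9264  11496  13968
Δ⁴: 1752  1992  2232  2472
Δ⁵: 240  240  240
Constant fifth difference = 240, so extend:
2472 + 240 = 2712;  13968 + 2712 = 16680;  57232 + 16680 = 73912;  189931 + 73912 = 263843;  541256 + 263843 = 805099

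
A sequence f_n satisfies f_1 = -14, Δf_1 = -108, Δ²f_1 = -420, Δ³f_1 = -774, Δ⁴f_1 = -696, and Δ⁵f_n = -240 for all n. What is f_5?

Build the table forward from the leading diagonal:
Δ⁵: -240  -240  -240  -240  -240
Δ⁴: -696  -936  -1176  -1416  -1656
Δ³: -774  -1470  -2406  -3582  -4998
Δ²: -420  -1194  -2664  -5070  -8652
Δ: -108  -528  -1722  -4386  -9456
f: -14  -122  -650  -2372  -6758

-6758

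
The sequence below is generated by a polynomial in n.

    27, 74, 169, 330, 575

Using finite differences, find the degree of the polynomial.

47, 95, 161, 245
48, 66, 84
18, 18
The third differences are constant, so the polynomial has degree 3.

3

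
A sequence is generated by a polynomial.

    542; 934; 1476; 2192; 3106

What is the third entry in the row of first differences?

716

Δ: 392, 542, 716, 914
Δ²: 150, 174, 198
Δ³: 24, 24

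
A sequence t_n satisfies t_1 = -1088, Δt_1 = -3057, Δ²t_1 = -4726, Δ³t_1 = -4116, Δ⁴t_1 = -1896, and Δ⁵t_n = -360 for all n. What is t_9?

Build the table forward from the leading diagonal:
Δ⁵: -360  -360  -360  -360  -360  -360  -360  -360  -360
Δ⁴: -1896  -2256  -2616  -2976  -3336  -3696  -4056  -4416  -4776
Δ³: -4116  -6012  -8268  -10884  -13860  -17196  -20892  -24948  -29364
Δ²: -4726  -8842  -14854  -23122  -34006  -47866  -65062  -85954  -110902
Δ: -3057  -7783  -16625  -31479  -54601  -88607  -136473  -201535  -287489
t: -1088  -4145  -11928  -28553  -60032  -114633  -203240  -339713  -541248

-541248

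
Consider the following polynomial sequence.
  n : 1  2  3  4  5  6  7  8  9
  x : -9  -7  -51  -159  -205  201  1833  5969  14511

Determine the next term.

30105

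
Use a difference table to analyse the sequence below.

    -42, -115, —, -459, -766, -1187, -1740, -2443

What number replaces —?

-248

Using the last 5 terms:
D1: -307, -421, -553, -703
D2: -114, -132, -150
D3: -18, -18
Constant third difference = -18.
Extend backward: -114 + 18 = -96;  -307 + 96 = -211;  -459 + 211 = -248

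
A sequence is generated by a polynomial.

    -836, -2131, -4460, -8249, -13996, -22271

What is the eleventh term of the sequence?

First differences: -1295 , -2329 , -3789 , -5747 , -8275
Second differences: -1034 , -1460 , -1958 , -2528
Third differences: -426 , -498 , -570
Fourth differences: -72 , -72
The fourth differences are constant (-72).
-570 − 72 = -642;  -2528 − 642 = -3170;  -8275 − 3170 = -11445;  -22271 − 11445 = -33716
-642 − 72 = -714;  -3170 − 714 = -3884;  -11445 − 3884 = -15329;  -33716 − 15329 = -49045
-714 − 72 = -786;  -3884 − 786 = -4670;  -15329 − 4670 = -19999;  -49045 − 19999 = -69044
-786 − 72 = -858;  -4670 − 858 = -5528;  -19999 − 5528 = -25527;  -69044 − 25527 = -94571
-858 − 72 = -930;  -5528 − 930 = -6458;  -25527 − 6458 = -31985;  -94571 − 31985 = -126556

-126556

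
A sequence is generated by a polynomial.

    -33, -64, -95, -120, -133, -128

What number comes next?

-99

Δ: -31, -31, -25, -13, 5
Δ²: 0, 6, 12, 18
Δ³: 6, 6, 6
Constant third difference = 6, so extend:
18 + 6 = 24;  5 + 24 = 29;  -128 + 29 = -99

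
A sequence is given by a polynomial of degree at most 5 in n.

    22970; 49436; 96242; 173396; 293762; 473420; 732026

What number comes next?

D1: 26466, 46806, 77154, 120366, 179658, 258606
D2: 20340, 30348, 43212, 59292, 78948
D3: 10008, 12864, 16080, 19656
D4: 2856, 3216, 3576
D5: 360, 360
Constant fifth difference = 360, so extend:
3576 + 360 = 3936;  19656 + 3936 = 23592;  78948 + 23592 = 102540;  258606 + 102540 = 361146;  732026 + 361146 = 1093172

1093172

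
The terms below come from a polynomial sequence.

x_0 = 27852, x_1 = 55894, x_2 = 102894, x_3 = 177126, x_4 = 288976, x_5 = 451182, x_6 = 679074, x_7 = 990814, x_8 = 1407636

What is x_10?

2658262

D1: 28042, 47000, 74232, 111850, 162206, 227892, 311740, 416822
D2: 18958, 27232, 37618, 50356, 65686, 83848, 105082
D3: 8274, 10386, 12738, 15330, 18162, 21234
D4: 2112, 2352, 2592, 2832, 3072
D5: 240, 240, 240, 240
Fifth differences constant at 240.
3072 + 240 = 3312;  21234 + 3312 = 24546;  105082 + 24546 = 129628;  416822 + 129628 = 546450;  1407636 + 546450 = 1954086
3312 + 240 = 3552;  24546 + 3552 = 28098;  129628 + 28098 = 157726;  546450 + 157726 = 704176;  1954086 + 704176 = 2658262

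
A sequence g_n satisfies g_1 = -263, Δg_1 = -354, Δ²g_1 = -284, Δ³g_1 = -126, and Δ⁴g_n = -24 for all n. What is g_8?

Build the table forward from the leading diagonal:
Δ⁴: -24  -24  -24  -24  -24  -24  -24  -24
Δ³: -126  -150  -174  -198  -222  -246  -270  -294
Δ²: -284  -410  -560  -734  -932  -1154  -1400  -1670
Δ: -354  -638  -1048  -1608  -2342  -3274  -4428  -5828
g: -263  -617  -1255  -2303  -3911  -6253  -9527  -13955

-13955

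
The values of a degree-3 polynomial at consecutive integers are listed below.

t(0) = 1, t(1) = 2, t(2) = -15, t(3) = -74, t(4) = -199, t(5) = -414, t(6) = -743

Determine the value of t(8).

-1839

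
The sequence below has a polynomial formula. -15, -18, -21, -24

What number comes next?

-27

First differences: -3 , -3 , -3
The first differences are constant (-3).
-24 − 3 = -27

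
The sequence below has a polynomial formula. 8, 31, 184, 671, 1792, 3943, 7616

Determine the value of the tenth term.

34127

First differences: 23, 153, 487, 1121, 2151, 3673
Second differences: 130, 334, 634, 1030, 1522
Third differences: 204, 300, 396, 492
Fourth differences: 96, 96, 96
Fourth differences constant at 96.
492 + 96 = 588;  1522 + 588 = 2110;  3673 + 2110 = 5783;  7616 + 5783 = 13399
588 + 96 = 684;  2110 + 684 = 2794;  5783 + 2794 = 8577;  13399 + 8577 = 21976
684 + 96 = 780;  2794 + 780 = 3574;  8577 + 3574 = 12151;  21976 + 12151 = 34127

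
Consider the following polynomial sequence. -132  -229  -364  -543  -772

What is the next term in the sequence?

D1: -97  -135  -179  -229
D2: -38  -44  -50
D3: -6  -6
Third differences constant at -6.
-50 − 6 = -56;  -229 − 56 = -285;  -772 − 285 = -1057

-1057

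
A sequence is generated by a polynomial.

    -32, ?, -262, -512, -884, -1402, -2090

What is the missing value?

Using the last 5 terms:
First differences: -250, -372, -518, -688
Second differences: -122, -146, -170
Third differences: -24, -24
Constant third difference = -24.
Extend backward: -122 + 24 = -98;  -250 + 98 = -152;  -262 + 152 = -110

-110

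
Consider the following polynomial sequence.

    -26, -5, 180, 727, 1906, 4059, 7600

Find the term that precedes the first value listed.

First differences: 21, 185, 547, 1179, 2153, 3541
Second differences: 164, 362, 632, 974, 1388
Third differences: 198, 270, 342, 414
Fourth differences: 72, 72, 72
The fourth differences are constant at 72.
Work back: 198 − 72 = 126;  164 − 126 = 38;  21 − 38 = -17;  -26 + 17 = -9

-9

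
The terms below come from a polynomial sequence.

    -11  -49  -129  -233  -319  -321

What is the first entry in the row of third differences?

First differences: -38, -80, -104, -86, -2
Second differences: -42, -24, 18, 84
Third differences: 18, 42, 66
Fourth differences: 24, 24

18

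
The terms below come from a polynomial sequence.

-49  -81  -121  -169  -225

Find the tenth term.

-625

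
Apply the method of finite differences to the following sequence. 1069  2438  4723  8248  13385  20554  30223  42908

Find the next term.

D1: 1369 , 2285 , 3525 , 5137 , 7169 , 9669 , 12685
D2: 916 , 1240 , 1612 , 2032 , 2500 , 3016
D3: 324 , 372 , 420 , 468 , 516
D4: 48 , 48 , 48 , 48
The fourth differences are constant (48).
516 + 48 = 564;  3016 + 564 = 3580;  12685 + 3580 = 16265;  42908 + 16265 = 59173

59173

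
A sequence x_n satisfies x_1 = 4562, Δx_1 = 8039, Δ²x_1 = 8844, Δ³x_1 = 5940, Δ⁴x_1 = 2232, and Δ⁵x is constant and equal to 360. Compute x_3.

29484

Build the table forward from the leading diagonal:
Δ⁵: 360, 360, 360
Δ⁴: 2232, 2592, 2952
Δ³: 5940, 8172, 10764
Δ²: 8844, 14784, 22956
Δ: 8039, 16883, 31667
x: 4562, 12601, 29484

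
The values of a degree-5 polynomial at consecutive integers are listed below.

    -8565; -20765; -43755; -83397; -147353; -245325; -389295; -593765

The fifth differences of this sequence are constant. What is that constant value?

-240

First differences: -12200, -22990, -39642, -63956, -97972, -143970, -204470
Second differences: -10790, -16652, -24314, -34016, -45998, -60500
Third differences: -5862, -7662, -9702, -11982, -14502
Fourth differences: -1800, -2040, -2280, -2520
Fifth differences: -240, -240, -240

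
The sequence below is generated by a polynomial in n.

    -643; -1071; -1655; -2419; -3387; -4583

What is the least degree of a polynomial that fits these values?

3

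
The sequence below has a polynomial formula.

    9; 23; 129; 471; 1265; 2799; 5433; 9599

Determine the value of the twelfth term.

14 , 106 , 342 , 794 , 1534 , 2634 , 4166
92 , 236 , 452 , 740 , 1100 , 1532
144 , 216 , 288 , 360 , 432
72 , 72 , 72 , 72
Constant fourth difference = 72, so extend:
432 + 72 = 504;  1532 + 504 = 2036;  4166 + 2036 = 6202;  9599 + 6202 = 15801
504 + 72 = 576;  2036 + 576 = 2612;  6202 + 2612 = 8814;  15801 + 8814 = 24615
576 + 72 = 648;  2612 + 648 = 3260;  8814 + 3260 = 12074;  24615 + 12074 = 36689
648 + 72 = 720;  3260 + 720 = 3980;  12074 + 3980 = 16054;  36689 + 16054 = 52743

52743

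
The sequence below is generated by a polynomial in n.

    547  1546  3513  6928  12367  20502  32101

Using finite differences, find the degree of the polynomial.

4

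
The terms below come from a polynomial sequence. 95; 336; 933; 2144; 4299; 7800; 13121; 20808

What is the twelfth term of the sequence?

88656

D1: 241  597  1211  2155  3501  5321  7687
D2: 356  614  944  1346  1820  2366
D3: 258  330  402  474  546
D4: 72  72  72  72
Fourth differences constant at 72.
546 + 72 = 618;  2366 + 618 = 2984;  7687 + 2984 = 10671;  20808 + 10671 = 31479
618 + 72 = 690;  2984 + 690 = 3674;  10671 + 3674 = 14345;  31479 + 14345 = 45824
690 + 72 = 762;  3674 + 762 = 4436;  14345 + 4436 = 18781;  45824 + 18781 = 64605
762 + 72 = 834;  4436 + 834 = 5270;  18781 + 5270 = 24051;  64605 + 24051 = 88656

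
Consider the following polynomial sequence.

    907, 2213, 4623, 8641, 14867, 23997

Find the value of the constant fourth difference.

96

Δ: 1306, 2410, 4018, 6226, 9130
Δ²: 1104, 1608, 2208, 2904
Δ³: 504, 600, 696
Δ⁴: 96, 96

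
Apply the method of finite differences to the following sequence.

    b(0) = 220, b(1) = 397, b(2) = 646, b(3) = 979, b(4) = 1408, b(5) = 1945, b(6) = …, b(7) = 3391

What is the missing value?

2602

Using the first 6 terms:
First differences: 177, 249, 333, 429, 537
Second differences: 72, 84, 96, 108
Third differences: 12, 12, 12
Constant third difference = 12.
Extend forward: 108 + 12 = 120;  537 + 120 = 657;  1945 + 657 = 2602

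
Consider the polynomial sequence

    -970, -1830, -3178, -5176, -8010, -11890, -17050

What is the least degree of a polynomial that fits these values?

4

D1: -860, -1348, -1998, -2834, -3880, -5160
D2: -488, -650, -836, -1046, -1280
D3: -162, -186, -210, -234
D4: -24, -24, -24
The fourth differences are constant, so the polynomial has degree 4.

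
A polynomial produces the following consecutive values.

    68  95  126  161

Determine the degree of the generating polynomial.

2

Δ: 27, 31, 35
Δ²: 4, 4
The second differences are constant, so the polynomial has degree 2.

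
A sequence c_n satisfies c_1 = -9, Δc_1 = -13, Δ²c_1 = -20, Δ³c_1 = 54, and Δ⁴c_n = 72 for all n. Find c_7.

Build the table forward from the leading diagonal:
Fourth differences: 72, 72, 72, 72, 72, 72, 72
Third differences: 54, 126, 198, 270, 342, 414, 486
Second differences: -20, 34, 160, 358, 628, 970, 1384
First differences: -13, -33, 1, 161, 519, 1147, 2117
c: -9, -22, -55, -54, 107, 626, 1773

1773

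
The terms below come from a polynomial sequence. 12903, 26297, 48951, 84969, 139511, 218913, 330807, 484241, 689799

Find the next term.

959721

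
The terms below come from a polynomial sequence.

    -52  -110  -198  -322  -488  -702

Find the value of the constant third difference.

-6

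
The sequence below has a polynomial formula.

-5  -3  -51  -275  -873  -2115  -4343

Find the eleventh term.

2, -48, -224, -598, -1242, -2228
-50, -176, -374, -644, -986
-126, -198, -270, -342
-72, -72, -72
Fourth differences constant at -72.
-342 − 72 = -414;  -986 − 414 = -1400;  -2228 − 1400 = -3628;  -4343 − 3628 = -7971
-414 − 72 = -486;  -1400 − 486 = -1886;  -3628 − 1886 = -5514;  -7971 − 5514 = -13485
-486 − 72 = -558;  -1886 − 558 = -2444;  -5514 − 2444 = -7958;  -13485 − 7958 = -21443
-558 − 72 = -630;  -2444 − 630 = -3074;  -7958 − 3074 = -11032;  -21443 − 11032 = -32475

-32475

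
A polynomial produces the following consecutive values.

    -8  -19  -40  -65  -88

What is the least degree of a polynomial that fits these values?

D1: -11, -21, -25, -23
D2: -10, -4, 2
D3: 6, 6
The third differences are constant, so the polynomial has degree 3.

3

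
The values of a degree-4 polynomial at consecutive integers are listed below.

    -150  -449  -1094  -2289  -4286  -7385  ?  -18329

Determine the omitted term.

-11934

Using the first 6 terms:
-299  -645  -1195  -1997  -3099
-346  -550  -802  -1102
-204  -252  -300
-48  -48
Constant fourth difference = -48.
Extend forward: -300 − 48 = -348;  -1102 − 348 = -1450;  -3099 − 1450 = -4549;  -7385 − 4549 = -11934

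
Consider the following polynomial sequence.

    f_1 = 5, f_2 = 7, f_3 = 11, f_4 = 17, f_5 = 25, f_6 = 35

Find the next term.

Δ: 2, 4, 6, 8, 10
Δ²: 2, 2, 2, 2
Constant second difference = 2, so extend:
10 + 2 = 12;  35 + 12 = 47

47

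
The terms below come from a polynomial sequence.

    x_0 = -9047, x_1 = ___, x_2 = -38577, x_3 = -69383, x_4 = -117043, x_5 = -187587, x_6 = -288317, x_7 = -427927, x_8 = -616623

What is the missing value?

-19747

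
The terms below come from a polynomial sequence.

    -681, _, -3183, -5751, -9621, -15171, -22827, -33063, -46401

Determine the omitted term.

Using the last 7 terms:
D1: -2568, -3870, -5550, -7656, -10236, -13338
D2: -1302, -1680, -2106, -2580, -3102
D3: -378, -426, -474, -522
D4: -48, -48, -48
Constant fourth difference = -48.
Extend backward: -378 + 48 = -330;  -1302 + 330 = -972;  -2568 + 972 = -1596;  -3183 + 1596 = -1587

-1587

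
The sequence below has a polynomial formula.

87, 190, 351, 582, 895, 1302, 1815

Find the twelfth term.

D1: 103, 161, 231, 313, 407, 513
D2: 58, 70, 82, 94, 106
D3: 12, 12, 12, 12
Constant third difference = 12, so extend:
106 + 12 = 118;  513 + 118 = 631;  1815 + 631 = 2446
118 + 12 = 130;  631 + 130 = 761;  2446 + 761 = 3207
130 + 12 = 142;  761 + 142 = 903;  3207 + 903 = 4110
142 + 12 = 154;  903 + 154 = 1057;  4110 + 1057 = 5167
154 + 12 = 166;  1057 + 166 = 1223;  5167 + 1223 = 6390

6390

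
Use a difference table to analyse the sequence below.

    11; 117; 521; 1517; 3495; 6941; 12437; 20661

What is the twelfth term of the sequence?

97757

D1: 106  404  996  1978  3446  5496  8224
D2: 298  592  982  1468  2050  2728
D3: 294  390  486  582  678
D4: 96  96  96  96
The fourth differences are constant (96).
678 + 96 = 774;  2728 + 774 = 3502;  8224 + 3502 = 11726;  20661 + 11726 = 32387
774 + 96 = 870;  3502 + 870 = 4372;  11726 + 4372 = 16098;  32387 + 16098 = 48485
870 + 96 = 966;  4372 + 966 = 5338;  16098 + 5338 = 21436;  48485 + 21436 = 69921
966 + 96 = 1062;  5338 + 1062 = 6400;  21436 + 6400 = 27836;  69921 + 27836 = 97757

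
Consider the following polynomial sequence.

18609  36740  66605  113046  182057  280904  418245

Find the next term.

604250

D1: 18131 , 29865 , 46441 , 69011 , 98847 , 137341
D2: 11734 , 16576 , 22570 , 29836 , 38494
D3: 4842 , 5994 , 7266 , 8658
D4: 1152 , 1272 , 1392
D5: 120 , 120
Constant fifth difference = 120, so extend:
1392 + 120 = 1512;  8658 + 1512 = 10170;  38494 + 10170 = 48664;  137341 + 48664 = 186005;  418245 + 186005 = 604250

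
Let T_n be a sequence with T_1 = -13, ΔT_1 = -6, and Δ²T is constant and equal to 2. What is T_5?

Build the table forward from the leading diagonal:
Δ²: 2, 2, 2, 2, 2
Δ: -6, -4, -2, 0, 2
T: -13, -19, -23, -25, -25

-25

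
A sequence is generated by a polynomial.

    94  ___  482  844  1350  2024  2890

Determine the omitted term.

240

Using the last 5 terms:
D1: 362, 506, 674, 866
D2: 144, 168, 192
D3: 24, 24
Constant third difference = 24.
Extend backward: 144 − 24 = 120;  362 − 120 = 242;  482 − 242 = 240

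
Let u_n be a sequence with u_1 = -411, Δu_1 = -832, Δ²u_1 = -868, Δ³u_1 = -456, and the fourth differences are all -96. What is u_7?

-28983

Build the table forward from the leading diagonal:
D4: -96  -96  -96  -96  -96  -96  -96
D3: -456  -552  -648  -744  -840  -936  -1032
D2: -868  -1324  -1876  -2524  -3268  -4108  -5044
D1: -832  -1700  -3024  -4900  -7424  -10692  -14800
u: -411  -1243  -2943  -5967  -10867  -18291  -28983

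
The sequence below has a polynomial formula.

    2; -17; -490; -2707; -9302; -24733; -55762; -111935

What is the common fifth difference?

-480

Δ: -19, -473, -2217, -6595, -15431, -31029, -56173
Δ²: -454, -1744, -4378, -8836, -15598, -25144
Δ³: -1290, -2634, -4458, -6762, -9546
Δ⁴: -1344, -1824, -2304, -2784
Δ⁵: -480, -480, -480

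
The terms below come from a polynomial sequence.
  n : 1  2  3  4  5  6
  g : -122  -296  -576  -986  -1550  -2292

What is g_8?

-4406

Δ: -174 , -280 , -410 , -564 , -742
Δ²: -106 , -130 , -154 , -178
Δ³: -24 , -24 , -24
The third differences are constant (-24).
-178 − 24 = -202;  -742 − 202 = -944;  -2292 − 944 = -3236
-202 − 24 = -226;  -944 − 226 = -1170;  -3236 − 1170 = -4406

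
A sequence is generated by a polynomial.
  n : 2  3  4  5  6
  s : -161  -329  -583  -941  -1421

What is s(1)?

-61

-168, -254, -358, -480
-86, -104, -122
-18, -18
The third differences are constant at -18.
Work back: -86 + 18 = -68;  -168 + 68 = -100;  -161 + 100 = -61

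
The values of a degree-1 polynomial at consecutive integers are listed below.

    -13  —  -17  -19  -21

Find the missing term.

-15

Using the last 3 terms:
Δ: -2  -2
Constant first difference = -2.
Extend backward: -17 + 2 = -15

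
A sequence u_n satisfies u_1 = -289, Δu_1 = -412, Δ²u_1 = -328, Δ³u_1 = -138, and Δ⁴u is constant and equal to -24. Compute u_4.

Build the table forward from the leading diagonal:
Δ⁴: -24, -24, -24, -24
Δ³: -138, -162, -186, -210
Δ²: -328, -466, -628, -814
Δ: -412, -740, -1206, -1834
u: -289, -701, -1441, -2647

-2647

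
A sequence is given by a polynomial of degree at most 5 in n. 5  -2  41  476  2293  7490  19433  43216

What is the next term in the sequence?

First differences: -7, 43, 435, 1817, 5197, 11943, 23783
Second differences: 50, 392, 1382, 3380, 6746, 11840
Third differences: 342, 990, 1998, 3366, 5094
Fourth differences: 648, 1008, 1368, 1728
Fifth differences: 360, 360, 360
Fifth differences constant at 360.
1728 + 360 = 2088;  5094 + 2088 = 7182;  11840 + 7182 = 19022;  23783 + 19022 = 42805;  43216 + 42805 = 86021

86021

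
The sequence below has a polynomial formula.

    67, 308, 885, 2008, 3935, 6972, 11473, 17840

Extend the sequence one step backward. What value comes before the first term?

0

First differences: 241  577  1123  1927  3037  4501  6367
Second differences: 336  546  804  1110  1464  1866
Third differences: 210  258  306  354  402
Fourth differences: 48  48  48  48
The fourth differences are constant at 48.
Work back: 210 − 48 = 162;  336 − 162 = 174;  241 − 174 = 67;  67 − 67 = 0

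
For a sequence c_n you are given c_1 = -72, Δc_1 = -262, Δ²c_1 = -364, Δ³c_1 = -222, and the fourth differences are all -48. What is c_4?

-2172

Build the table forward from the leading diagonal:
D4: -48, -48, -48, -48
D3: -222, -270, -318, -366
D2: -364, -586, -856, -1174
D1: -262, -626, -1212, -2068
c: -72, -334, -960, -2172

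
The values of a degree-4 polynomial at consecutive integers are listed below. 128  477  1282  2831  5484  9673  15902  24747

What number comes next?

D1: 349, 805, 1549, 2653, 4189, 6229, 8845
D2: 456, 744, 1104, 1536, 2040, 2616
D3: 288, 360, 432, 504, 576
D4: 72, 72, 72, 72
Constant fourth difference = 72, so extend:
576 + 72 = 648;  2616 + 648 = 3264;  8845 + 3264 = 12109;  24747 + 12109 = 36856

36856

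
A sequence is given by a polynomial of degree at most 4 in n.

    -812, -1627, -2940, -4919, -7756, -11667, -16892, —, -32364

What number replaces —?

Using the first 7 terms:
Δ: -815  -1313  -1979  -2837  -3911  -5225
Δ²: -498  -666  -858  -1074  -1314
Δ³: -168  -192  -216  -240
Δ⁴: -24  -24  -24
Constant fourth difference = -24.
Extend forward: -240 − 24 = -264;  -1314 − 264 = -1578;  -5225 − 1578 = -6803;  -16892 − 6803 = -23695

-23695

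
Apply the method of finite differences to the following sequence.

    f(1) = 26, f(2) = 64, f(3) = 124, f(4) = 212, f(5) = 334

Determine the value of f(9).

38  60  88  122
22  28  34
6  6
Constant third difference = 6, so extend:
34 + 6 = 40;  122 + 40 = 162;  334 + 162 = 496
40 + 6 = 46;  162 + 46 = 208;  496 + 208 = 704
46 + 6 = 52;  208 + 52 = 260;  704 + 260 = 964
52 + 6 = 58;  260 + 58 = 318;  964 + 318 = 1282

1282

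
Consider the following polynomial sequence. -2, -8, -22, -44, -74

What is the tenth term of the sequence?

-344

Δ: -6, -14, -22, -30
Δ²: -8, -8, -8
The second differences are constant (-8).
-30 − 8 = -38;  -74 − 38 = -112
-38 − 8 = -46;  -112 − 46 = -158
-46 − 8 = -54;  -158 − 54 = -212
-54 − 8 = -62;  -212 − 62 = -274
-62 − 8 = -70;  -274 − 70 = -344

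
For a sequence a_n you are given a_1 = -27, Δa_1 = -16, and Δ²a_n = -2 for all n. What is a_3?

Build the table forward from the leading diagonal:
Second differences: -2  -2  -2
First differences: -16  -18  -20
a: -27  -43  -61

-61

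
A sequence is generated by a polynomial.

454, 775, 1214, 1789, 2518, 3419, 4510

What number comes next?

5809

321  439  575  729  901  1091
118  136  154  172  190
18  18  18  18
Third differences constant at 18.
190 + 18 = 208;  1091 + 208 = 1299;  4510 + 1299 = 5809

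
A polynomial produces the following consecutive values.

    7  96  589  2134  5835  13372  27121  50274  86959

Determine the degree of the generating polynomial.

5

D1: 89, 493, 1545, 3701, 7537, 13749, 23153, 36685
D2: 404, 1052, 2156, 3836, 6212, 9404, 13532
D3: 648, 1104, 1680, 2376, 3192, 4128
D4: 456, 576, 696, 816, 936
D5: 120, 120, 120, 120
The fifth differences are constant, so the polynomial has degree 5.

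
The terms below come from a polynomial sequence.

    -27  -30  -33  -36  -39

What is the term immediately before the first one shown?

-24

D1: -3, -3, -3, -3
The first differences are constant at -3.
Work back: -27 + 3 = -24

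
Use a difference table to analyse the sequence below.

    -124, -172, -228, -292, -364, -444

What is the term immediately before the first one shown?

First differences: -48, -56, -64, -72, -80
Second differences: -8, -8, -8, -8
The second differences are constant at -8.
Work back: -48 + 8 = -40;  -124 + 40 = -84

-84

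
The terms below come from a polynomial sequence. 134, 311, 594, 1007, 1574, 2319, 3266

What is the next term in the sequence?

4439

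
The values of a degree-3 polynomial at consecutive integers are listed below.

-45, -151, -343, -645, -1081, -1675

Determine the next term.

-2451

Δ: -106  -192  -302  -436  -594
Δ²: -86  -110  -134  -158
Δ³: -24  -24  -24
Third differences constant at -24.
-158 − 24 = -182;  -594 − 182 = -776;  -1675 − 776 = -2451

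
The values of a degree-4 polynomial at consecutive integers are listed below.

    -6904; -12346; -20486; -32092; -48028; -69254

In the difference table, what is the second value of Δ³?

-864

First differences: -5442, -8140, -11606, -15936, -21226
Second differences: -2698, -3466, -4330, -5290
Third differences: -768, -864, -960
Fourth differences: -96, -96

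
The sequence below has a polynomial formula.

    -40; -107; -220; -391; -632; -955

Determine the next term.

-1372

First differences: -67  -113  -171  -241  -323
Second differences: -46  -58  -70  -82
Third differences: -12  -12  -12
Constant third difference = -12, so extend:
-82 − 12 = -94;  -323 − 94 = -417;  -955 − 417 = -1372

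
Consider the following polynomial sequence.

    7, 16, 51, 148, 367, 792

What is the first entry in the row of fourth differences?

24

First differences: 9, 35, 97, 219, 425
Second differences: 26, 62, 122, 206
Third differences: 36, 60, 84
Fourth differences: 24, 24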